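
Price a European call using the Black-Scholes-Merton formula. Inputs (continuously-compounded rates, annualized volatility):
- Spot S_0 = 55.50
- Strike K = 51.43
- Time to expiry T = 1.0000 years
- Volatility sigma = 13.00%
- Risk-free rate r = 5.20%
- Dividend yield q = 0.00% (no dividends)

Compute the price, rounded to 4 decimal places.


d1 = (ln(S/K) + (r - q + 0.5*sigma^2) * T) / (sigma * sqrt(T)) = 1.05085662
d2 = d1 - sigma * sqrt(T) = 0.92085662
exp(-rT) = 0.94932887; exp(-qT) = 1.00000000
C = S_0 * exp(-qT) * N(d1) - K * exp(-rT) * N(d2)
N(d1) = 0.85333778; N(d2) = 0.82143736
C = 55.5000 * 1.00000000 * 0.85333778 - 51.4300 * 0.94932887 * 0.82143736 = 7.2544

Answer: Price = 7.2544


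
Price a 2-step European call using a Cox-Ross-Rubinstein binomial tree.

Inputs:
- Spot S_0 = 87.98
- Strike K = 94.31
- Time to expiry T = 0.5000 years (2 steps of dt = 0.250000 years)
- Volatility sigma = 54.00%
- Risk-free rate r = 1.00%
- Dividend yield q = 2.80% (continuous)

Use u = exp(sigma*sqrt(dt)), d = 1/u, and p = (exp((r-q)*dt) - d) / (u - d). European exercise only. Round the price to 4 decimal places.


dt = T/N = 0.250000
u = exp(sigma*sqrt(dt)) = 1.309964; d = 1/u = 0.763379
p = (exp((r-q)*dt) - d) / (u - d) = 0.424693
Discount per step: exp(-r*dt) = 0.997503
Stock lattice S(k, i) with i counting down-moves:
  k=0: S(0,0) = 87.9800
  k=1: S(1,0) = 115.2507; S(1,1) = 67.1621
  k=2: S(2,0) = 150.9743; S(2,1) = 87.9800; S(2,2) = 51.2702
Terminal payoffs V(N, i) = max(S_T - K, 0):
  V(2,0) = 56.664284; V(2,1) = 0.000000; V(2,2) = 0.000000
Backward induction: V(k, i) = exp(-r*dt) * [p * V(k+1, i) + (1-p) * V(k+1, i+1)].
  V(1,0) = exp(-r*dt) * [p*56.664284 + (1-p)*0.000000] = 24.004818
  V(1,1) = exp(-r*dt) * [p*0.000000 + (1-p)*0.000000] = 0.000000
  V(0,0) = exp(-r*dt) * [p*24.004818 + (1-p)*0.000000] = 10.169215

Answer: Price = V(0,0) = 10.1692


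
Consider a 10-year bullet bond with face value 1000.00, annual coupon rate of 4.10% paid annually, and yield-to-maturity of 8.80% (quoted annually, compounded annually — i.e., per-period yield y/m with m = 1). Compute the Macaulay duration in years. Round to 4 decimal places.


Coupon per period c = face * coupon_rate / m = 41.000000
Periods per year m = 1; per-period yield y/m = 0.088000
Number of cashflows N = 10
Cashflows (t years, CF_t, discount factor 1/(1+y/m)^(m*t), PV):
  t = 1.0000: CF_t = 41.000000, DF = 0.919118, PV = 37.683824
  t = 2.0000: CF_t = 41.000000, DF = 0.844777, PV = 34.635867
  t = 3.0000: CF_t = 41.000000, DF = 0.776450, PV = 31.834437
  t = 4.0000: CF_t = 41.000000, DF = 0.713649, PV = 29.259593
  t = 5.0000: CF_t = 41.000000, DF = 0.655927, PV = 26.893008
  t = 6.0000: CF_t = 41.000000, DF = 0.602874, PV = 24.717838
  t = 7.0000: CF_t = 41.000000, DF = 0.554112, PV = 22.718601
  t = 8.0000: CF_t = 41.000000, DF = 0.509294, PV = 20.881067
  t = 9.0000: CF_t = 41.000000, DF = 0.468101, PV = 19.192157
  t = 10.0000: CF_t = 1041.000000, DF = 0.430240, PV = 447.880110
Price P = sum_t PV_t = 695.696502
Macaulay numerator sum_t t * PV_t:
  t * PV_t at t = 1.0000: 37.683824
  t * PV_t at t = 2.0000: 69.271734
  t * PV_t at t = 3.0000: 95.503310
  t * PV_t at t = 4.0000: 117.038371
  t * PV_t at t = 5.0000: 134.465040
  t * PV_t at t = 6.0000: 148.307029
  t * PV_t at t = 7.0000: 159.030209
  t * PV_t at t = 8.0000: 167.048539
  t * PV_t at t = 9.0000: 172.729417
  t * PV_t at t = 10.0000: 4478.801097
Macaulay duration D = (sum_t t * PV_t) / P = 5579.878569 / 695.696502 = 8.020564

Answer: Macaulay duration = 8.0206 years


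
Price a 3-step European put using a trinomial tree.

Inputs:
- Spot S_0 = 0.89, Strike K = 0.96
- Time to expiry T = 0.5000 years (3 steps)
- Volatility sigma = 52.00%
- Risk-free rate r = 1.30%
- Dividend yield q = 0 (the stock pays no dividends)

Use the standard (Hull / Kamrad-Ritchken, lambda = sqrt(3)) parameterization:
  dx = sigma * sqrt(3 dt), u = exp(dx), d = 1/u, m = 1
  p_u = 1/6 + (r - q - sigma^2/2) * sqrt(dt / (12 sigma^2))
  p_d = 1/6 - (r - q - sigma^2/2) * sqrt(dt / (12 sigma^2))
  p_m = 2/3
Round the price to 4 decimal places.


Answer: Price = V(0,0) = 0.1669

Derivation:
dt = T/N = 0.166667; dx = sigma*sqrt(3*dt) = 0.367696
u = exp(dx) = 1.444402; d = 1/u = 0.692328
p_u = 0.138972, p_m = 0.666667, p_d = 0.194362
Discount per step: exp(-r*dt) = 0.997836
Stock lattice S(k, j) with j the centered position index:
  k=0: S(0,+0) = 0.8900
  k=1: S(1,-1) = 0.6162; S(1,+0) = 0.8900; S(1,+1) = 1.2855
  k=2: S(2,-2) = 0.4266; S(2,-1) = 0.6162; S(2,+0) = 0.8900; S(2,+1) = 1.2855; S(2,+2) = 1.8568
  k=3: S(3,-3) = 0.2953; S(3,-2) = 0.4266; S(3,-1) = 0.6162; S(3,+0) = 0.8900; S(3,+1) = 1.2855; S(3,+2) = 1.8568; S(3,+3) = 2.6820
Terminal payoffs V(N, j) = max(K - S_T, 0):
  V(3,-3) = 0.664658; V(3,-2) = 0.533407; V(3,-1) = 0.343828; V(3,+0) = 0.070000; V(3,+1) = 0.000000; V(3,+2) = 0.000000; V(3,+3) = 0.000000
Backward induction: V(k, j) = exp(-r*dt) * [p_u * V(k+1, j+1) + p_m * V(k+1, j) + p_d * V(k+1, j-1)]
  V(2,-2) = exp(-r*dt) * [p_u*0.343828 + p_m*0.533407 + p_d*0.664658] = 0.531418
  V(2,-1) = exp(-r*dt) * [p_u*0.070000 + p_m*0.343828 + p_d*0.533407] = 0.341879
  V(2,+0) = exp(-r*dt) * [p_u*0.000000 + p_m*0.070000 + p_d*0.343828] = 0.113248
  V(2,+1) = exp(-r*dt) * [p_u*0.000000 + p_m*0.000000 + p_d*0.070000] = 0.013576
  V(2,+2) = exp(-r*dt) * [p_u*0.000000 + p_m*0.000000 + p_d*0.000000] = 0.000000
  V(1,-1) = exp(-r*dt) * [p_u*0.113248 + p_m*0.341879 + p_d*0.531418] = 0.346194
  V(1,+0) = exp(-r*dt) * [p_u*0.013576 + p_m*0.113248 + p_d*0.341879] = 0.143522
  V(1,+1) = exp(-r*dt) * [p_u*0.000000 + p_m*0.013576 + p_d*0.113248] = 0.030994
  V(0,+0) = exp(-r*dt) * [p_u*0.030994 + p_m*0.143522 + p_d*0.346194] = 0.166914


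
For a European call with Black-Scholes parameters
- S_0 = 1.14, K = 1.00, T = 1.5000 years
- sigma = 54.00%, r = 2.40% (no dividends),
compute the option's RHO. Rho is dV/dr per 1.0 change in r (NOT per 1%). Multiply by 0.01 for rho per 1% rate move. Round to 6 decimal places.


d1 = 0.5832329767; d2 = -0.0781292538
phi(d1) = 0.3365465224; exp(-qT) = 1.0000000000; exp(-rT) = 0.9646402935
N(d2) = 0.4688626186
Rho = K*T*exp(-rT)*N(d2) = 1.0000 * 1.5000 * 0.9646402935 * 0.4688626186 = 0.678426

Answer: Rho = 0.678426


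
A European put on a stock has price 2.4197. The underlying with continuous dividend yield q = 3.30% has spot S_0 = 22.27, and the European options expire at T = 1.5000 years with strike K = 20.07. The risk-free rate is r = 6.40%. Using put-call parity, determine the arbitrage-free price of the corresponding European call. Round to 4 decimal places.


Answer: Call price = 5.3813

Derivation:
Put-call parity: C - P = S_0 * exp(-qT) - K * exp(-rT).
S_0 * exp(-qT) = 22.2700 * 0.95170516 = 21.19447387
K * exp(-rT) = 20.0700 * 0.90846402 = 18.23287280
C = P + S*exp(-qT) - K*exp(-rT)
C = 2.4197 + 21.19447387 - 18.23287280 = 5.3813


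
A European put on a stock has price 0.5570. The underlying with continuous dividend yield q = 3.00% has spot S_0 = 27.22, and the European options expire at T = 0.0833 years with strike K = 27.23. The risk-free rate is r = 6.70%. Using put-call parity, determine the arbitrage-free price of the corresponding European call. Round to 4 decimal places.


Put-call parity: C - P = S_0 * exp(-qT) - K * exp(-rT).
S_0 * exp(-qT) = 27.2200 * 0.99750412 = 27.15206214
K * exp(-rT) = 27.2300 * 0.99443445 = 27.07844995
C = P + S*exp(-qT) - K*exp(-rT)
C = 0.5570 + 27.15206214 - 27.07844995 = 0.6306

Answer: Call price = 0.6306


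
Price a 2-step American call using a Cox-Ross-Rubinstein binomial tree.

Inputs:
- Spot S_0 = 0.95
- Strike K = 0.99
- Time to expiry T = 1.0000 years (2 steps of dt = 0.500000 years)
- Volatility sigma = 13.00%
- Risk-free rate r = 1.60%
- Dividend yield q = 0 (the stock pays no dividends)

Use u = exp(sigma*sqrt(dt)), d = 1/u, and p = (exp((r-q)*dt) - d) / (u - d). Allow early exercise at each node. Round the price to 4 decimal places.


Answer: Price = V(0,0) = 0.0405

Derivation:
dt = T/N = 0.500000
u = exp(sigma*sqrt(dt)) = 1.096281; d = 1/u = 0.912175
p = (exp((r-q)*dt) - d) / (u - d) = 0.520663
Discount per step: exp(-r*dt) = 0.992032
Stock lattice S(k, i) with i counting down-moves:
  k=0: S(0,0) = 0.9500
  k=1: S(1,0) = 1.0415; S(1,1) = 0.8666
  k=2: S(2,0) = 1.1417; S(2,1) = 0.9500; S(2,2) = 0.7905
Terminal payoffs V(N, i) = max(S_T - K, 0):
  V(2,0) = 0.151741; V(2,1) = 0.000000; V(2,2) = 0.000000
Backward induction: V(k, i) = exp(-r*dt) * [p * V(k+1, i) + (1-p) * V(k+1, i+1)]; then take max(V_cont, immediate exercise) for American.
  V(1,0) = exp(-r*dt) * [p*0.151741 + (1-p)*0.000000] = 0.078376; exercise = 0.051467; V(1,0) = max -> 0.078376
  V(1,1) = exp(-r*dt) * [p*0.000000 + (1-p)*0.000000] = 0.000000; exercise = 0.000000; V(1,1) = max -> 0.000000
  V(0,0) = exp(-r*dt) * [p*0.078376 + (1-p)*0.000000] = 0.040483; exercise = 0.000000; V(0,0) = max -> 0.040483


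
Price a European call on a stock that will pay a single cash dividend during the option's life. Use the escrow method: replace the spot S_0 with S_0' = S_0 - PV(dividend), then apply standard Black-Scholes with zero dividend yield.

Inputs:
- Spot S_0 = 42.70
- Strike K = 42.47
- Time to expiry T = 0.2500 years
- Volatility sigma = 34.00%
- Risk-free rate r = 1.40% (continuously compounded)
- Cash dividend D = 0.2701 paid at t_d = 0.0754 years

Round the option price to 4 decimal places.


PV(D) = D * exp(-r * t_d) = 0.2701 * 0.99894496 = 0.26981503
S_0' = S_0 - PV(D) = 42.7000 - 0.26981503 = 42.43018497
d1 = (ln(S_0'/K) + (r + sigma^2/2)*T) / (sigma*sqrt(T)) = 0.10007102
d2 = d1 - sigma*sqrt(T) = -0.06992898
exp(-rT) = 0.99650612
N(d1) = 0.53985603; N(d2) = 0.47212510
C = S_0' * N(d1) - K * exp(-rT) * N(d2) = 42.43018497 * 0.53985603 - 42.4700 * 0.99650612 * 0.47212510 = 2.9251

Answer: Price = 2.9251


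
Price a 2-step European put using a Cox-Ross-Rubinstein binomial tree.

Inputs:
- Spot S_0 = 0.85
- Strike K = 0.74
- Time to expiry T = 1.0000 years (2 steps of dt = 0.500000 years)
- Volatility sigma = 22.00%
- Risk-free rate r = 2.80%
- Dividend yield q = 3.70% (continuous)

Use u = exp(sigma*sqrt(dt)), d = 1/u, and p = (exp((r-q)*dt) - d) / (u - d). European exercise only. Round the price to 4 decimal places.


Answer: Price = V(0,0) = 0.0349

Derivation:
dt = T/N = 0.500000
u = exp(sigma*sqrt(dt)) = 1.168316; d = 1/u = 0.855933
p = (exp((r-q)*dt) - d) / (u - d) = 0.446814
Discount per step: exp(-r*dt) = 0.986098
Stock lattice S(k, i) with i counting down-moves:
  k=0: S(0,0) = 0.8500
  k=1: S(1,0) = 0.9931; S(1,1) = 0.7275
  k=2: S(2,0) = 1.1602; S(2,1) = 0.8500; S(2,2) = 0.6227
Terminal payoffs V(N, i) = max(K - S_T, 0):
  V(2,0) = 0.000000; V(2,1) = 0.000000; V(2,2) = 0.117272
Backward induction: V(k, i) = exp(-r*dt) * [p * V(k+1, i) + (1-p) * V(k+1, i+1)].
  V(1,0) = exp(-r*dt) * [p*0.000000 + (1-p)*0.000000] = 0.000000
  V(1,1) = exp(-r*dt) * [p*0.000000 + (1-p)*0.117272] = 0.063971
  V(0,0) = exp(-r*dt) * [p*0.000000 + (1-p)*0.063971] = 0.034896


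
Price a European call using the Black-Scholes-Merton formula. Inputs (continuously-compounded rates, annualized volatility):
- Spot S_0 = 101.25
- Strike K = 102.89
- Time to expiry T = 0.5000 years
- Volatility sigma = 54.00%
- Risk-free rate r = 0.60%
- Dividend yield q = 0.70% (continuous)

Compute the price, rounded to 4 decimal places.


Answer: Price = 14.5759

Derivation:
d1 = (ln(S/K) + (r - q + 0.5*sigma^2) * T) / (sigma * sqrt(T)) = 0.14752932
d2 = d1 - sigma * sqrt(T) = -0.23430834
exp(-rT) = 0.99700450; exp(-qT) = 0.99650612
C = S_0 * exp(-qT) * N(d1) - K * exp(-rT) * N(d2)
N(d1) = 0.55864288; N(d2) = 0.40737280
C = 101.2500 * 0.99650612 * 0.55864288 - 102.8900 * 0.99700450 * 0.40737280 = 14.5759


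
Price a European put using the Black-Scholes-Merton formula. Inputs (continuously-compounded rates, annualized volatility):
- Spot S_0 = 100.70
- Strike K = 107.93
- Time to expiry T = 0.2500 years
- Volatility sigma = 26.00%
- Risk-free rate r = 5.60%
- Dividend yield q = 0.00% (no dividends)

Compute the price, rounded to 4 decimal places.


d1 = (ln(S/K) + (r - q + 0.5*sigma^2) * T) / (sigma * sqrt(T)) = -0.36066976
d2 = d1 - sigma * sqrt(T) = -0.49066976
exp(-rT) = 0.98609754; exp(-qT) = 1.00000000
P = K * exp(-rT) * N(-d2) - S_0 * exp(-qT) * N(-d1)
N(-d1) = 0.64082683; N(-d2) = 0.68816998
P = 107.9300 * 0.98609754 * 0.68816998 - 100.7000 * 1.00000000 * 0.64082683 = 8.7103

Answer: Price = 8.7103


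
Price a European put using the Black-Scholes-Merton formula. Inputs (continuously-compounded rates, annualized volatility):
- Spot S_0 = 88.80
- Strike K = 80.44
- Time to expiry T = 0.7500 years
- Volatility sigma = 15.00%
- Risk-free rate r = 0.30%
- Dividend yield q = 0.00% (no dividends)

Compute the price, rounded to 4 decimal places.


Answer: Price = 1.3674

Derivation:
d1 = (ln(S/K) + (r - q + 0.5*sigma^2) * T) / (sigma * sqrt(T)) = 0.84341317
d2 = d1 - sigma * sqrt(T) = 0.71350936
exp(-rT) = 0.99775253; exp(-qT) = 1.00000000
P = K * exp(-rT) * N(-d2) - S_0 * exp(-qT) * N(-d1)
N(-d1) = 0.19949870; N(-d2) = 0.23776531
P = 80.4400 * 0.99775253 * 0.23776531 - 88.8000 * 1.00000000 * 0.19949870 = 1.3674


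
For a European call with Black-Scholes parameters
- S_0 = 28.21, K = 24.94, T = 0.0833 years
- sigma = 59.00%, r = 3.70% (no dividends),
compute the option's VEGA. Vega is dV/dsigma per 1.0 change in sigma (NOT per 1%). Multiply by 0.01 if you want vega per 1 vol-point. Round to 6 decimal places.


d1 = 0.8267590195; d2 = 0.6564747571
phi(d1) = 0.2834544692; exp(-qT) = 1.0000000000; exp(-rT) = 0.9969226448
Vega = S * exp(-qT) * phi(d1) * sqrt(T) = 28.2100 * 1.0000000000 * 0.2834544692 * 0.2886173938 = 2.307857

Answer: Vega = 2.307857


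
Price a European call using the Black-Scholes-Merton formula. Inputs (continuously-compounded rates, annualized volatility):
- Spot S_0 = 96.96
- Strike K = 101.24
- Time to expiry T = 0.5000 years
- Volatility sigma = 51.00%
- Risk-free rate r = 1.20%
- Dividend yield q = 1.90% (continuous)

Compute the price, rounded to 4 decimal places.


Answer: Price = 11.8925

Derivation:
d1 = (ln(S/K) + (r - q + 0.5*sigma^2) * T) / (sigma * sqrt(T)) = 0.05082735
d2 = d1 - sigma * sqrt(T) = -0.30979711
exp(-rT) = 0.99401796; exp(-qT) = 0.99054498
C = S_0 * exp(-qT) * N(d1) - K * exp(-rT) * N(d2)
N(d1) = 0.52026845; N(d2) = 0.37835763
C = 96.9600 * 0.99054498 * 0.52026845 - 101.2400 * 0.99401796 * 0.37835763 = 11.8925


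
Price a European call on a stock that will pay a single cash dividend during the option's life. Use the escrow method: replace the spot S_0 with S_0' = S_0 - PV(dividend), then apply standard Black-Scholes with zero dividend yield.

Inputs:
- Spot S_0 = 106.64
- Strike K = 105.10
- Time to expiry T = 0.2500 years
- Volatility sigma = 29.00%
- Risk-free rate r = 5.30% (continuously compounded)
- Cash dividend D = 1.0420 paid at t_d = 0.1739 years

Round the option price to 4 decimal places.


PV(D) = D * exp(-r * t_d) = 1.0420 * 0.99082564 = 1.03244032
S_0' = S_0 - PV(D) = 106.6400 - 1.03244032 = 105.60755968
d1 = (ln(S_0'/K) + (r + sigma^2/2)*T) / (sigma*sqrt(T)) = 0.19710468
d2 = d1 - sigma*sqrt(T) = 0.05210468
exp(-rT) = 0.98683739
N(d1) = 0.57812719; N(d2) = 0.52077736
C = S_0' * N(d1) - K * exp(-rT) * N(d2) = 105.60755968 * 0.57812719 - 105.1000 * 0.98683739 * 0.52077736 = 7.0413

Answer: Price = 7.0413


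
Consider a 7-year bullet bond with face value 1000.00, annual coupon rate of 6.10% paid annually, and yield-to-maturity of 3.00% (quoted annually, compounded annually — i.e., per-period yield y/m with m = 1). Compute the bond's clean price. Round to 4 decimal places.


Coupon per period c = face * coupon_rate / m = 61.000000
Periods per year m = 1; per-period yield y/m = 0.030000
Number of cashflows N = 7
Cashflows (t years, CF_t, discount factor 1/(1+y/m)^(m*t), PV):
  t = 1.0000: CF_t = 61.000000, DF = 0.970874, PV = 59.223301
  t = 2.0000: CF_t = 61.000000, DF = 0.942596, PV = 57.498350
  t = 3.0000: CF_t = 61.000000, DF = 0.915142, PV = 55.823641
  t = 4.0000: CF_t = 61.000000, DF = 0.888487, PV = 54.197710
  t = 5.0000: CF_t = 61.000000, DF = 0.862609, PV = 52.619136
  t = 6.0000: CF_t = 61.000000, DF = 0.837484, PV = 51.086540
  t = 7.0000: CF_t = 1061.000000, DF = 0.813092, PV = 862.690094
Price P = sum_t PV_t = 1193.138772

Answer: Price = 1193.1388


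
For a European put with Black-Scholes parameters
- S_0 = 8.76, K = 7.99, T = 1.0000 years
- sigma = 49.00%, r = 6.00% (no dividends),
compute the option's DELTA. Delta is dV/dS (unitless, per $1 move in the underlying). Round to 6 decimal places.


Answer: Delta = -0.289374

Derivation:
d1 = 0.5552145820; d2 = 0.0652145820
phi(d1) = 0.3419570450; exp(-qT) = 1.0000000000; exp(-rT) = 0.9417645336
N(-d1) = 0.2893739480
Delta = -exp(-qT) * N(-d1) = -1.0000000000 * 0.2893739480 = -0.289374


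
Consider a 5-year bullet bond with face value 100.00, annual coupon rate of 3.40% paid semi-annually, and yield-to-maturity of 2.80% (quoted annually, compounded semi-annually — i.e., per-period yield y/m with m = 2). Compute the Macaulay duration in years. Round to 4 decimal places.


Answer: Macaulay duration = 4.6462 years

Derivation:
Coupon per period c = face * coupon_rate / m = 1.700000
Periods per year m = 2; per-period yield y/m = 0.014000
Number of cashflows N = 10
Cashflows (t years, CF_t, discount factor 1/(1+y/m)^(m*t), PV):
  t = 0.5000: CF_t = 1.700000, DF = 0.986193, PV = 1.676529
  t = 1.0000: CF_t = 1.700000, DF = 0.972577, PV = 1.653381
  t = 1.5000: CF_t = 1.700000, DF = 0.959149, PV = 1.630554
  t = 2.0000: CF_t = 1.700000, DF = 0.945906, PV = 1.608041
  t = 2.5000: CF_t = 1.700000, DF = 0.932847, PV = 1.585839
  t = 3.0000: CF_t = 1.700000, DF = 0.919967, PV = 1.563944
  t = 3.5000: CF_t = 1.700000, DF = 0.907265, PV = 1.542351
  t = 4.0000: CF_t = 1.700000, DF = 0.894739, PV = 1.521056
  t = 4.5000: CF_t = 1.700000, DF = 0.882386, PV = 1.500055
  t = 5.0000: CF_t = 101.700000, DF = 0.870203, PV = 88.499619
Price P = sum_t PV_t = 102.781370
Macaulay numerator sum_t t * PV_t:
  t * PV_t at t = 0.5000: 0.838264
  t * PV_t at t = 1.0000: 1.653381
  t * PV_t at t = 1.5000: 2.445830
  t * PV_t at t = 2.0000: 3.216082
  t * PV_t at t = 2.5000: 3.964598
  t * PV_t at t = 3.0000: 4.691832
  t * PV_t at t = 3.5000: 5.398229
  t * PV_t at t = 4.0000: 6.084225
  t * PV_t at t = 4.5000: 6.750250
  t * PV_t at t = 5.0000: 442.498097
Macaulay duration D = (sum_t t * PV_t) / P = 477.540788 / 102.781370 = 4.646180


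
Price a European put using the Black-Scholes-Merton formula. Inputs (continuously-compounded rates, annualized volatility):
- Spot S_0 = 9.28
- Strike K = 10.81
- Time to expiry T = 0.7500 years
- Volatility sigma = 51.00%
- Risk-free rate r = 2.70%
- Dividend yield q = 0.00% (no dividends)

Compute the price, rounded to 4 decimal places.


Answer: Price = 2.4694

Derivation:
d1 = (ln(S/K) + (r - q + 0.5*sigma^2) * T) / (sigma * sqrt(T)) = -0.07884247
d2 = d1 - sigma * sqrt(T) = -0.52051542
exp(-rT) = 0.97995365; exp(-qT) = 1.00000000
P = K * exp(-rT) * N(-d2) - S_0 * exp(-qT) * N(-d1)
N(-d1) = 0.53142104; N(-d2) = 0.69864781
P = 10.8100 * 0.97995365 * 0.69864781 - 9.2800 * 1.00000000 * 0.53142104 = 2.4694


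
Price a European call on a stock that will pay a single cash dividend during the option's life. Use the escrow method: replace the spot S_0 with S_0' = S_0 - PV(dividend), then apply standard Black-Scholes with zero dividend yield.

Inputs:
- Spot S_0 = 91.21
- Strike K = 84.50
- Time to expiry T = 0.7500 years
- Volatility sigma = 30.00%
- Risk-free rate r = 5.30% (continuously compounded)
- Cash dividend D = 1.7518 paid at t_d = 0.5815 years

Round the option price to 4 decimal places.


Answer: Price = 13.5830

Derivation:
PV(D) = D * exp(-r * t_d) = 1.7518 * 0.96965058 = 1.69863388
S_0' = S_0 - PV(D) = 91.2100 - 1.69863388 = 89.51136612
d1 = (ln(S_0'/K) + (r + sigma^2/2)*T) / (sigma*sqrt(T)) = 0.50465832
d2 = d1 - sigma*sqrt(T) = 0.24485070
exp(-rT) = 0.96102967
N(d1) = 0.69310058; N(d2) = 0.59671398
C = S_0' * N(d1) - K * exp(-rT) * N(d2) = 89.51136612 * 0.69310058 - 84.5000 * 0.96102967 * 0.59671398 = 13.5830


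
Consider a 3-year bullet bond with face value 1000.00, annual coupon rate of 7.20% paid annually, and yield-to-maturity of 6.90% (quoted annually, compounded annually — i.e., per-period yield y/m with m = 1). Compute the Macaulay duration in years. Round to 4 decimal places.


Answer: Macaulay duration = 2.8038 years

Derivation:
Coupon per period c = face * coupon_rate / m = 72.000000
Periods per year m = 1; per-period yield y/m = 0.069000
Number of cashflows N = 3
Cashflows (t years, CF_t, discount factor 1/(1+y/m)^(m*t), PV):
  t = 1.0000: CF_t = 72.000000, DF = 0.935454, PV = 67.352666
  t = 2.0000: CF_t = 72.000000, DF = 0.875074, PV = 63.005300
  t = 3.0000: CF_t = 1072.000000, DF = 0.818591, PV = 877.529388
Price P = sum_t PV_t = 1007.887354
Macaulay numerator sum_t t * PV_t:
  t * PV_t at t = 1.0000: 67.352666
  t * PV_t at t = 2.0000: 126.010601
  t * PV_t at t = 3.0000: 2632.588164
Macaulay duration D = (sum_t t * PV_t) / P = 2825.951431 / 1007.887354 = 2.803837


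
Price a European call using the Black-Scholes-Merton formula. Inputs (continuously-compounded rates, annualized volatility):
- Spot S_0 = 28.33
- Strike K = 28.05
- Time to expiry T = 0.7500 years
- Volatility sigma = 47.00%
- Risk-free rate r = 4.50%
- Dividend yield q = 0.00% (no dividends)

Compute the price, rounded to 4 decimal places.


d1 = (ln(S/K) + (r - q + 0.5*sigma^2) * T) / (sigma * sqrt(T)) = 0.31083600
d2 = d1 - sigma * sqrt(T) = -0.09619594
exp(-rT) = 0.96681318; exp(-qT) = 1.00000000
C = S_0 * exp(-qT) * N(d1) - K * exp(-rT) * N(d2)
N(d1) = 0.62203735; N(d2) = 0.46168248
C = 28.3300 * 1.00000000 * 0.62203735 - 28.0500 * 0.96681318 * 0.46168248 = 5.1019

Answer: Price = 5.1019


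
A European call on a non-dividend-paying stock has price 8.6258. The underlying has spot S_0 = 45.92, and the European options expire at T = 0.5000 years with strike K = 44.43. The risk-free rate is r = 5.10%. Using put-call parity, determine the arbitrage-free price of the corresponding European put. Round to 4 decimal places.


Put-call parity: C - P = S_0 * exp(-qT) - K * exp(-rT).
S_0 * exp(-qT) = 45.9200 * 1.00000000 = 45.92000000
K * exp(-rT) = 44.4300 * 0.97482238 = 43.31135830
P = C - S*exp(-qT) + K*exp(-rT)
P = 8.6258 - 45.92000000 + 43.31135830 = 6.0172

Answer: Put price = 6.0172


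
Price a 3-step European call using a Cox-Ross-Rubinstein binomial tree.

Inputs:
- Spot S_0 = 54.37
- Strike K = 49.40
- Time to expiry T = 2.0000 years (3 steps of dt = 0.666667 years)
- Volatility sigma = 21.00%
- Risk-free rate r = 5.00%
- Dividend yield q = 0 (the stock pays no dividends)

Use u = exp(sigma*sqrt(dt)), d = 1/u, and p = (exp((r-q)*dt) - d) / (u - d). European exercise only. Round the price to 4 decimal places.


dt = T/N = 0.666667
u = exp(sigma*sqrt(dt)) = 1.187042; d = 1/u = 0.842430
p = (exp((r-q)*dt) - d) / (u - d) = 0.555596
Discount per step: exp(-r*dt) = 0.967216
Stock lattice S(k, i) with i counting down-moves:
  k=0: S(0,0) = 54.3700
  k=1: S(1,0) = 64.5395; S(1,1) = 45.8029
  k=2: S(2,0) = 76.6110; S(2,1) = 54.3700; S(2,2) = 38.5858
  k=3: S(3,0) = 90.9405; S(3,1) = 64.5395; S(3,2) = 45.8029; S(3,3) = 32.5058
Terminal payoffs V(N, i) = max(S_T - K, 0):
  V(3,0) = 41.540494; V(3,1) = 15.139460; V(3,2) = 0.000000; V(3,3) = 0.000000
Backward induction: V(k, i) = exp(-r*dt) * [p * V(k+1, i) + (1-p) * V(k+1, i+1)].
  V(2,0) = exp(-r*dt) * [p*41.540494 + (1-p)*15.139460] = 28.830557
  V(2,1) = exp(-r*dt) * [p*15.139460 + (1-p)*0.000000] = 8.135666
  V(2,2) = exp(-r*dt) * [p*0.000000 + (1-p)*0.000000] = 0.000000
  V(1,0) = exp(-r*dt) * [p*28.830557 + (1-p)*8.135666] = 18.990000
  V(1,1) = exp(-r*dt) * [p*8.135666 + (1-p)*0.000000] = 4.371957
  V(0,0) = exp(-r*dt) * [p*18.990000 + (1-p)*4.371957] = 12.084093

Answer: Price = V(0,0) = 12.0841


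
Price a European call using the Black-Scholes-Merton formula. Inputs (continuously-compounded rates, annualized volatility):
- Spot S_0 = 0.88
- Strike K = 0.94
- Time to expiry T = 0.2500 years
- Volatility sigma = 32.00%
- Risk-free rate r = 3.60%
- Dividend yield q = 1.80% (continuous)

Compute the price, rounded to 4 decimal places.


Answer: Price = 0.0341

Derivation:
d1 = (ln(S/K) + (r - q + 0.5*sigma^2) * T) / (sigma * sqrt(T)) = -0.30411230
d2 = d1 - sigma * sqrt(T) = -0.46411230
exp(-rT) = 0.99104038; exp(-qT) = 0.99551011
C = S_0 * exp(-qT) * N(d1) - K * exp(-rT) * N(d2)
N(d1) = 0.38052117; N(d2) = 0.32128365
C = 0.8800 * 0.99551011 * 0.38052117 - 0.9400 * 0.99104038 * 0.32128365 = 0.0341


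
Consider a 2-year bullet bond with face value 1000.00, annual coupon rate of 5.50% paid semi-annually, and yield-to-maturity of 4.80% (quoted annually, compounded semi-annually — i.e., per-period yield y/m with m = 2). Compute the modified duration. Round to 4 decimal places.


Coupon per period c = face * coupon_rate / m = 27.500000
Periods per year m = 2; per-period yield y/m = 0.024000
Number of cashflows N = 4
Cashflows (t years, CF_t, discount factor 1/(1+y/m)^(m*t), PV):
  t = 0.5000: CF_t = 27.500000, DF = 0.976562, PV = 26.855469
  t = 1.0000: CF_t = 27.500000, DF = 0.953674, PV = 26.226044
  t = 1.5000: CF_t = 27.500000, DF = 0.931323, PV = 25.611371
  t = 2.0000: CF_t = 1027.500000, DF = 0.909495, PV = 934.505806
Price P = sum_t PV_t = 1013.198689
First compute Macaulay numerator sum_t t * PV_t:
  t * PV_t at t = 0.5000: 13.427734
  t * PV_t at t = 1.0000: 26.226044
  t * PV_t at t = 1.5000: 38.417056
  t * PV_t at t = 2.0000: 1869.011612
Macaulay duration D = 1947.082446 / 1013.198689 = 1.921718
Modified duration = D / (1 + y/m) = 1.921718 / (1 + 0.024000) = 1.876678

Answer: Modified duration = 1.8767


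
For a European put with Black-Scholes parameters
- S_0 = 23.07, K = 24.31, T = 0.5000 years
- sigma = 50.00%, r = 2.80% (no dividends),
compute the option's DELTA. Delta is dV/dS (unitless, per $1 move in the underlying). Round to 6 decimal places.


Answer: Delta = -0.472776

Derivation:
d1 = 0.0682931758; d2 = -0.2852602148
phi(d1) = 0.3980130393; exp(-qT) = 1.0000000000; exp(-rT) = 0.9860975443
N(-d1) = 0.4727761282
Delta = -exp(-qT) * N(-d1) = -1.0000000000 * 0.4727761282 = -0.472776


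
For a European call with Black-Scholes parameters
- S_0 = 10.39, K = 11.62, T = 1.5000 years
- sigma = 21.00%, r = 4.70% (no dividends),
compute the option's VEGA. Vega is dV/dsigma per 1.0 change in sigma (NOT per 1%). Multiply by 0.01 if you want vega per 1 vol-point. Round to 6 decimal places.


Answer: Vega = 5.073932

Derivation:
d1 = -0.0323058393; d2 = -0.2895022623
phi(d1) = 0.3987341532; exp(-qT) = 1.0000000000; exp(-rT) = 0.9319277395
Vega = S * exp(-qT) * phi(d1) * sqrt(T) = 10.3900 * 1.0000000000 * 0.3987341532 * 1.2247448714 = 5.073932


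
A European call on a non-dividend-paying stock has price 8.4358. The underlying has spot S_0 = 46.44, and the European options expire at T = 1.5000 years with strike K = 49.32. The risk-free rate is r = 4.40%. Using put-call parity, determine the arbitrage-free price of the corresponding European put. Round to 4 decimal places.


Put-call parity: C - P = S_0 * exp(-qT) - K * exp(-rT).
S_0 * exp(-qT) = 46.4400 * 1.00000000 = 46.44000000
K * exp(-rT) = 49.3200 * 0.93613086 = 46.16997423
P = C - S*exp(-qT) + K*exp(-rT)
P = 8.4358 - 46.44000000 + 46.16997423 = 8.1658

Answer: Put price = 8.1658


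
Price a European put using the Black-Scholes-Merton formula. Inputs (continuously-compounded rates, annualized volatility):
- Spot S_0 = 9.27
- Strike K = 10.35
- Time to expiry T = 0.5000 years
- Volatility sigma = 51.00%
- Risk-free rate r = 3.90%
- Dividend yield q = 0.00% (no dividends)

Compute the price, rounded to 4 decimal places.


d1 = (ln(S/K) + (r - q + 0.5*sigma^2) * T) / (sigma * sqrt(T)) = -0.07120465
d2 = d1 - sigma * sqrt(T) = -0.43182911
exp(-rT) = 0.98068890; exp(-qT) = 1.00000000
P = K * exp(-rT) * N(-d2) - S_0 * exp(-qT) * N(-d1)
N(-d1) = 0.52838256; N(-d2) = 0.66706719
P = 10.3500 * 0.98068890 * 0.66706719 - 9.2700 * 1.00000000 * 0.52838256 = 1.8727

Answer: Price = 1.8727


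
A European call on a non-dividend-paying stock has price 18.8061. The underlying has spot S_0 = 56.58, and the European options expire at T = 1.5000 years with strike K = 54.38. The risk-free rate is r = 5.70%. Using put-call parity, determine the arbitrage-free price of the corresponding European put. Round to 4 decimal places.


Put-call parity: C - P = S_0 * exp(-qT) - K * exp(-rT).
S_0 * exp(-qT) = 56.5800 * 1.00000000 = 56.58000000
K * exp(-rT) = 54.3800 * 0.91805314 = 49.92372992
P = C - S*exp(-qT) + K*exp(-rT)
P = 18.8061 - 56.58000000 + 49.92372992 = 12.1498

Answer: Put price = 12.1498


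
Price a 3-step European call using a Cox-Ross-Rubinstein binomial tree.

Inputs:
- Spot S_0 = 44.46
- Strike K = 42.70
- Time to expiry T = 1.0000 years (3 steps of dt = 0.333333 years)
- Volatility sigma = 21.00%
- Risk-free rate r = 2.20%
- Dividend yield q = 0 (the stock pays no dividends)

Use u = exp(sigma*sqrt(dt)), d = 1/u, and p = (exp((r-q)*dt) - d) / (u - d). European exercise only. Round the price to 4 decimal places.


dt = T/N = 0.333333
u = exp(sigma*sqrt(dt)) = 1.128900; d = 1/u = 0.885818
p = (exp((r-q)*dt) - d) / (u - d) = 0.500005
Discount per step: exp(-r*dt) = 0.992693
Stock lattice S(k, i) with i counting down-moves:
  k=0: S(0,0) = 44.4600
  k=1: S(1,0) = 50.1909; S(1,1) = 39.3835
  k=2: S(2,0) = 56.6605; S(2,1) = 44.4600; S(2,2) = 34.8866
  k=3: S(3,0) = 63.9640; S(3,1) = 50.1909; S(3,2) = 39.3835; S(3,3) = 30.9032
Terminal payoffs V(N, i) = max(S_T - K, 0):
  V(3,0) = 21.264010; V(3,1) = 7.490886; V(3,2) = 0.000000; V(3,3) = 0.000000
Backward induction: V(k, i) = exp(-r*dt) * [p * V(k+1, i) + (1-p) * V(k+1, i+1)].
  V(2,0) = exp(-r*dt) * [p*21.264010 + (1-p)*7.490886] = 14.272471
  V(2,1) = exp(-r*dt) * [p*7.490886 + (1-p)*0.000000] = 3.718116
  V(2,2) = exp(-r*dt) * [p*0.000000 + (1-p)*0.000000] = 0.000000
  V(1,0) = exp(-r*dt) * [p*14.272471 + (1-p)*3.718116] = 8.929625
  V(1,1) = exp(-r*dt) * [p*3.718116 + (1-p)*0.000000] = 1.845494
  V(0,0) = exp(-r*dt) * [p*8.929625 + (1-p)*1.845494] = 5.348232

Answer: Price = V(0,0) = 5.3482


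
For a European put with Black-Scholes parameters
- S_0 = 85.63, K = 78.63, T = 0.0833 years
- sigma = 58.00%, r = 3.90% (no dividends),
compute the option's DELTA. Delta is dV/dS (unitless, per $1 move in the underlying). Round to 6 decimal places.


Answer: Delta = -0.270082

Derivation:
d1 = 0.6125645998; d2 = 0.4451665114
phi(d1) = 0.3306958436; exp(-qT) = 1.0000000000; exp(-rT) = 0.9967565713
N(-d1) = 0.2700821357
Delta = -exp(-qT) * N(-d1) = -1.0000000000 * 0.2700821357 = -0.270082


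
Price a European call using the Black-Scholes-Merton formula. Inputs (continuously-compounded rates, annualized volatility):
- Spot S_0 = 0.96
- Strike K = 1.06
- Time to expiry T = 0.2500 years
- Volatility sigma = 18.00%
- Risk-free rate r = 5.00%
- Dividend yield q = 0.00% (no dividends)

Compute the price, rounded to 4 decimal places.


Answer: Price = 0.0081

Derivation:
d1 = (ln(S/K) + (r - q + 0.5*sigma^2) * T) / (sigma * sqrt(T)) = -0.91712114
d2 = d1 - sigma * sqrt(T) = -1.00712114
exp(-rT) = 0.98757780; exp(-qT) = 1.00000000
C = S_0 * exp(-qT) * N(d1) - K * exp(-rT) * N(d2)
N(d1) = 0.17953958; N(d2) = 0.15693828
C = 0.9600 * 1.00000000 * 0.17953958 - 1.0600 * 0.98757780 * 0.15693828 = 0.0081


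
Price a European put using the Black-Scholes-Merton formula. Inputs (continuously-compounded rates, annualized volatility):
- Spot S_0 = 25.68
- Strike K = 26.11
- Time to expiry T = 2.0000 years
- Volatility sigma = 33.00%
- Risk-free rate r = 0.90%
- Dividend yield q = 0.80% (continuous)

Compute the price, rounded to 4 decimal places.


Answer: Price = 4.8854

Derivation:
d1 = (ln(S/K) + (r - q + 0.5*sigma^2) * T) / (sigma * sqrt(T)) = 0.20204847
d2 = d1 - sigma * sqrt(T) = -0.26464201
exp(-rT) = 0.98216103; exp(-qT) = 0.98412732
P = K * exp(-rT) * N(-d2) - S_0 * exp(-qT) * N(-d1)
N(-d1) = 0.41993942; N(-d2) = 0.60435737
P = 26.1100 * 0.98216103 * 0.60435737 - 25.6800 * 0.98412732 * 0.41993942 = 4.8854


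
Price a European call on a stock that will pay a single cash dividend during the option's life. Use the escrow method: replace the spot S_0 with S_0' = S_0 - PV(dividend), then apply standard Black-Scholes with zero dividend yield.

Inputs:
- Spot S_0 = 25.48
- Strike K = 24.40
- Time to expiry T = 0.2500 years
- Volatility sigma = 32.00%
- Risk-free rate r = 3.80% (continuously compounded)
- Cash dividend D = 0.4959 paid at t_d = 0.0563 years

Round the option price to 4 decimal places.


PV(D) = D * exp(-r * t_d) = 0.4959 * 0.99786289 = 0.49484021
S_0' = S_0 - PV(D) = 25.4800 - 0.49484021 = 24.98515979
d1 = (ln(S_0'/K) + (r + sigma^2/2)*T) / (sigma*sqrt(T)) = 0.28749318
d2 = d1 - sigma*sqrt(T) = 0.12749318
exp(-rT) = 0.99054498
N(d1) = 0.61313264; N(d2) = 0.55072496
C = S_0' * N(d1) - K * exp(-rT) * N(d2) = 24.98515979 * 0.61313264 - 24.4000 * 0.99054498 * 0.55072496 = 2.0086

Answer: Price = 2.0086


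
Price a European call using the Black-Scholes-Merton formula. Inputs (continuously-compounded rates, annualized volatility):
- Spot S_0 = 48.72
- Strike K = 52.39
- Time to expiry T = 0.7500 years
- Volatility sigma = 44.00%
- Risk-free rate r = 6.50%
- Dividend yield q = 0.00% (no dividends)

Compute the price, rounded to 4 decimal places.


d1 = (ln(S/K) + (r - q + 0.5*sigma^2) * T) / (sigma * sqrt(T)) = 0.12786705
d2 = d1 - sigma * sqrt(T) = -0.25318413
exp(-rT) = 0.95241920; exp(-qT) = 1.00000000
C = S_0 * exp(-qT) * N(d1) - K * exp(-rT) * N(d2)
N(d1) = 0.55087291; N(d2) = 0.40006297
C = 48.7200 * 1.00000000 * 0.55087291 - 52.3900 * 0.95241920 * 0.40006297 = 6.8765

Answer: Price = 6.8765


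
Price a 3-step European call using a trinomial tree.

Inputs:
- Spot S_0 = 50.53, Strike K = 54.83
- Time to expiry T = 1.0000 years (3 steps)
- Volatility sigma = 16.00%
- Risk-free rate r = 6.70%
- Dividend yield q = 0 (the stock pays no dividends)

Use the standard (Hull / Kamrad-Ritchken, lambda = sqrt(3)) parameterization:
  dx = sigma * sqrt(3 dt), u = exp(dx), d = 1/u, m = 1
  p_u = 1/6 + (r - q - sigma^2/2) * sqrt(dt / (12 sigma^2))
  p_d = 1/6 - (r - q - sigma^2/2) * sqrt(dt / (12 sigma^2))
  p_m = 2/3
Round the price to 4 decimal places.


dt = T/N = 0.333333; dx = sigma*sqrt(3*dt) = 0.160000
u = exp(dx) = 1.173511; d = 1/u = 0.852144
p_u = 0.223125, p_m = 0.666667, p_d = 0.110208
Discount per step: exp(-r*dt) = 0.977914
Stock lattice S(k, j) with j the centered position index:
  k=0: S(0,+0) = 50.5300
  k=1: S(1,-1) = 43.0588; S(1,+0) = 50.5300; S(1,+1) = 59.2975
  k=2: S(2,-2) = 36.6923; S(2,-1) = 43.0588; S(2,+0) = 50.5300; S(2,+1) = 59.2975; S(2,+2) = 69.5863
  k=3: S(3,-3) = 31.2671; S(3,-2) = 36.6923; S(3,-1) = 43.0588; S(3,+0) = 50.5300; S(3,+1) = 59.2975; S(3,+2) = 69.5863; S(3,+3) = 81.6602
Terminal payoffs V(N, j) = max(S_T - K, 0):
  V(3,-3) = 0.000000; V(3,-2) = 0.000000; V(3,-1) = 0.000000; V(3,+0) = 0.000000; V(3,+1) = 4.467504; V(3,+2) = 14.756266; V(3,+3) = 26.830240
Backward induction: V(k, j) = exp(-r*dt) * [p_u * V(k+1, j+1) + p_m * V(k+1, j) + p_d * V(k+1, j-1)]
  V(2,-2) = exp(-r*dt) * [p_u*0.000000 + p_m*0.000000 + p_d*0.000000] = 0.000000
  V(2,-1) = exp(-r*dt) * [p_u*0.000000 + p_m*0.000000 + p_d*0.000000] = 0.000000
  V(2,+0) = exp(-r*dt) * [p_u*4.467504 + p_m*0.000000 + p_d*0.000000] = 0.974797
  V(2,+1) = exp(-r*dt) * [p_u*14.756266 + p_m*4.467504 + p_d*0.000000] = 6.132332
  V(2,+2) = exp(-r*dt) * [p_u*26.830240 + p_m*14.756266 + p_d*4.467504] = 15.956004
  V(1,-1) = exp(-r*dt) * [p_u*0.974797 + p_m*0.000000 + p_d*0.000000] = 0.212698
  V(1,+0) = exp(-r*dt) * [p_u*6.132332 + p_m*0.974797 + p_d*0.000000] = 1.973569
  V(1,+1) = exp(-r*dt) * [p_u*15.956004 + p_m*6.132332 + p_d*0.974797] = 7.584542
  V(0,+0) = exp(-r*dt) * [p_u*7.584542 + p_m*1.973569 + p_d*0.212698] = 2.964502

Answer: Price = V(0,0) = 2.9645


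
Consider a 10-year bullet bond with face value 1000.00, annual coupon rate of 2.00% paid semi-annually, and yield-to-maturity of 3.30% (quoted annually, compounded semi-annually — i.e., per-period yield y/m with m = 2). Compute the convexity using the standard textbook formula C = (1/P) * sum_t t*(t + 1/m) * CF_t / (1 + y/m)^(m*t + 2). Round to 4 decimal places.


Coupon per period c = face * coupon_rate / m = 10.000000
Periods per year m = 2; per-period yield y/m = 0.016500
Number of cashflows N = 20
Cashflows (t years, CF_t, discount factor 1/(1+y/m)^(m*t), PV):
  t = 0.5000: CF_t = 10.000000, DF = 0.983768, PV = 9.837678
  t = 1.0000: CF_t = 10.000000, DF = 0.967799, PV = 9.677991
  t = 1.5000: CF_t = 10.000000, DF = 0.952090, PV = 9.520897
  t = 2.0000: CF_t = 10.000000, DF = 0.936635, PV = 9.366352
  t = 2.5000: CF_t = 10.000000, DF = 0.921432, PV = 9.214316
  t = 3.0000: CF_t = 10.000000, DF = 0.906475, PV = 9.064747
  t = 3.5000: CF_t = 10.000000, DF = 0.891761, PV = 8.917607
  t = 4.0000: CF_t = 10.000000, DF = 0.877285, PV = 8.772855
  t = 4.5000: CF_t = 10.000000, DF = 0.863045, PV = 8.630452
  t = 5.0000: CF_t = 10.000000, DF = 0.849036, PV = 8.490361
  t = 5.5000: CF_t = 10.000000, DF = 0.835254, PV = 8.352544
  t = 6.0000: CF_t = 10.000000, DF = 0.821696, PV = 8.216964
  t = 6.5000: CF_t = 10.000000, DF = 0.808359, PV = 8.083585
  t = 7.0000: CF_t = 10.000000, DF = 0.795237, PV = 7.952371
  t = 7.5000: CF_t = 10.000000, DF = 0.782329, PV = 7.823287
  t = 8.0000: CF_t = 10.000000, DF = 0.769630, PV = 7.696298
  t = 8.5000: CF_t = 10.000000, DF = 0.757137, PV = 7.571370
  t = 9.0000: CF_t = 10.000000, DF = 0.744847, PV = 7.448471
  t = 9.5000: CF_t = 10.000000, DF = 0.732757, PV = 7.327566
  t = 10.0000: CF_t = 1010.000000, DF = 0.720862, PV = 728.070969
Price P = sum_t PV_t = 890.036682
Convexity numerator sum_t t*(t + 1/m) * CF_t / (1+y/m)^(m*t + 2):
  t = 0.5000: term = 4.760448
  t = 1.0000: term = 14.049528
  t = 1.5000: term = 27.642947
  t = 2.0000: term = 45.323737
  t = 2.5000: term = 66.882051
  t = 3.0000: term = 92.114974
  t = 3.5000: term = 120.826331
  t = 4.0000: term = 152.826503
  t = 4.5000: term = 187.932247
  t = 5.0000: term = 225.966520
  t = 5.5000: term = 266.758312
  t = 6.0000: term = 310.142473
  t = 6.5000: term = 355.959552
  t = 7.0000: term = 404.055642
  t = 7.5000: term = 454.282220
  t = 8.0000: term = 506.495999
  t = 8.5000: term = 560.558779
  t = 9.0000: term = 616.337305
  t = 9.5000: term = 673.703127
  t = 10.0000: term = 73985.778412
Convexity = (1/P) * sum = 79072.397109 / 890.036682 = 88.841728

Answer: Convexity = 88.8417


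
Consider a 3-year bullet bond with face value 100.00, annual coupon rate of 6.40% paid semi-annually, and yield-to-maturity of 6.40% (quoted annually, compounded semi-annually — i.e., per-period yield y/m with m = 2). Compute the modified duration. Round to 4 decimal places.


Coupon per period c = face * coupon_rate / m = 3.200000
Periods per year m = 2; per-period yield y/m = 0.032000
Number of cashflows N = 6
Cashflows (t years, CF_t, discount factor 1/(1+y/m)^(m*t), PV):
  t = 0.5000: CF_t = 3.200000, DF = 0.968992, PV = 3.100775
  t = 1.0000: CF_t = 3.200000, DF = 0.938946, PV = 3.004627
  t = 1.5000: CF_t = 3.200000, DF = 0.909831, PV = 2.911460
  t = 2.0000: CF_t = 3.200000, DF = 0.881620, PV = 2.821183
  t = 2.5000: CF_t = 3.200000, DF = 0.854283, PV = 2.733704
  t = 3.0000: CF_t = 103.200000, DF = 0.827793, PV = 85.428251
Price P = sum_t PV_t = 100.000000
First compute Macaulay numerator sum_t t * PV_t:
  t * PV_t at t = 0.5000: 1.550388
  t * PV_t at t = 1.0000: 3.004627
  t * PV_t at t = 1.5000: 4.367191
  t * PV_t at t = 2.0000: 5.642365
  t * PV_t at t = 2.5000: 6.834260
  t * PV_t at t = 3.0000: 256.284752
Macaulay duration D = 277.683583 / 100.000000 = 2.776836
Modified duration = D / (1 + y/m) = 2.776836 / (1 + 0.032000) = 2.690732

Answer: Modified duration = 2.6907


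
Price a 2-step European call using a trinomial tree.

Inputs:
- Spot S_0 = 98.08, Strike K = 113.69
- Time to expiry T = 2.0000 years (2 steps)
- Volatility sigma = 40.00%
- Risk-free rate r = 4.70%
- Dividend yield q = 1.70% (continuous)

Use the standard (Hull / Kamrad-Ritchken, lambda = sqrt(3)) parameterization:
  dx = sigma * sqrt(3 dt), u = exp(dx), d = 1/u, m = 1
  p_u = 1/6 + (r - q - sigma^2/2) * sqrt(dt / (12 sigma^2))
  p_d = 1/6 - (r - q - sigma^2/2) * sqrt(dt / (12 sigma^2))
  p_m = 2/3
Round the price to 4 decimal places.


dt = T/N = 1.000000; dx = sigma*sqrt(3*dt) = 0.692820
u = exp(dx) = 1.999346; d = 1/u = 0.500163
p_u = 0.130582, p_m = 0.666667, p_d = 0.202751
Discount per step: exp(-r*dt) = 0.954087
Stock lattice S(k, j) with j the centered position index:
  k=0: S(0,+0) = 98.0800
  k=1: S(1,-1) = 49.0560; S(1,+0) = 98.0800; S(1,+1) = 196.0959
  k=2: S(2,-2) = 24.5360; S(2,-1) = 49.0560; S(2,+0) = 98.0800; S(2,+1) = 196.0959; S(2,+2) = 392.0636
Terminal payoffs V(N, j) = max(S_T - K, 0):
  V(2,-2) = 0.000000; V(2,-1) = 0.000000; V(2,+0) = 0.000000; V(2,+1) = 82.405894; V(2,+2) = 278.373618
Backward induction: V(k, j) = exp(-r*dt) * [p_u * V(k+1, j+1) + p_m * V(k+1, j) + p_d * V(k+1, j-1)]
  V(1,-1) = exp(-r*dt) * [p_u*0.000000 + p_m*0.000000 + p_d*0.000000] = 0.000000
  V(1,+0) = exp(-r*dt) * [p_u*82.405894 + p_m*0.000000 + p_d*0.000000] = 10.266695
  V(1,+1) = exp(-r*dt) * [p_u*278.373618 + p_m*82.405894 + p_d*0.000000] = 87.096657
  V(0,+0) = exp(-r*dt) * [p_u*87.096657 + p_m*10.266695 + p_d*0.000000] = 17.381319

Answer: Price = V(0,0) = 17.3813
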